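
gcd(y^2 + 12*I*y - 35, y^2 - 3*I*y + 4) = 1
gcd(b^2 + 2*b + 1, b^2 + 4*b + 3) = b + 1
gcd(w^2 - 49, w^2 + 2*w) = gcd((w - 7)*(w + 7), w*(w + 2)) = 1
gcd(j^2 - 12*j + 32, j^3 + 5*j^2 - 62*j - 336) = j - 8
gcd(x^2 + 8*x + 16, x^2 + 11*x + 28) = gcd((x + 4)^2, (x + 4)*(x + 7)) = x + 4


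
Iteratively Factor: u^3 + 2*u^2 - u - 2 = (u + 1)*(u^2 + u - 2) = (u + 1)*(u + 2)*(u - 1)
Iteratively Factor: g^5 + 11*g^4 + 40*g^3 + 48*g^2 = (g)*(g^4 + 11*g^3 + 40*g^2 + 48*g) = g*(g + 4)*(g^3 + 7*g^2 + 12*g) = g*(g + 3)*(g + 4)*(g^2 + 4*g) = g^2*(g + 3)*(g + 4)*(g + 4)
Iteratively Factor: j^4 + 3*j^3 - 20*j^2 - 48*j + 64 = (j + 4)*(j^3 - j^2 - 16*j + 16) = (j + 4)^2*(j^2 - 5*j + 4) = (j - 4)*(j + 4)^2*(j - 1)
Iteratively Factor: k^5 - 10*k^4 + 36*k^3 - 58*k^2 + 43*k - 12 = (k - 1)*(k^4 - 9*k^3 + 27*k^2 - 31*k + 12) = (k - 3)*(k - 1)*(k^3 - 6*k^2 + 9*k - 4) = (k - 3)*(k - 1)^2*(k^2 - 5*k + 4) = (k - 3)*(k - 1)^3*(k - 4)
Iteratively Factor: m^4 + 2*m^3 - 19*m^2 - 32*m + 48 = (m - 4)*(m^3 + 6*m^2 + 5*m - 12) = (m - 4)*(m + 3)*(m^2 + 3*m - 4) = (m - 4)*(m - 1)*(m + 3)*(m + 4)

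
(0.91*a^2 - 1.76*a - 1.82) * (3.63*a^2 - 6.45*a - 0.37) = 3.3033*a^4 - 12.2583*a^3 + 4.4087*a^2 + 12.3902*a + 0.6734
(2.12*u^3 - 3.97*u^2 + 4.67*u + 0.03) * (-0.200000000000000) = -0.424*u^3 + 0.794*u^2 - 0.934*u - 0.006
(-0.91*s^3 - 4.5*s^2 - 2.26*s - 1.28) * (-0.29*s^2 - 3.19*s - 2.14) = 0.2639*s^5 + 4.2079*s^4 + 16.9578*s^3 + 17.2106*s^2 + 8.9196*s + 2.7392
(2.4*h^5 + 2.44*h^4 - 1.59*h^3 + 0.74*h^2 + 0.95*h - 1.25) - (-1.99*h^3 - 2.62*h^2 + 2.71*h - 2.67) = 2.4*h^5 + 2.44*h^4 + 0.4*h^3 + 3.36*h^2 - 1.76*h + 1.42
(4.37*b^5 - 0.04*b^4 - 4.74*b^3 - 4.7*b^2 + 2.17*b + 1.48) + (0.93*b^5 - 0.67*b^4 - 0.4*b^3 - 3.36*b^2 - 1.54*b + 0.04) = 5.3*b^5 - 0.71*b^4 - 5.14*b^3 - 8.06*b^2 + 0.63*b + 1.52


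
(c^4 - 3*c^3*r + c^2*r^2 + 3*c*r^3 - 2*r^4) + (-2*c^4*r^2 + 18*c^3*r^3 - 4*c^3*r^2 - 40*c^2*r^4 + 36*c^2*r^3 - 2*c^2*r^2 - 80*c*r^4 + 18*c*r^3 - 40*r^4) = -2*c^4*r^2 + c^4 + 18*c^3*r^3 - 4*c^3*r^2 - 3*c^3*r - 40*c^2*r^4 + 36*c^2*r^3 - c^2*r^2 - 80*c*r^4 + 21*c*r^3 - 42*r^4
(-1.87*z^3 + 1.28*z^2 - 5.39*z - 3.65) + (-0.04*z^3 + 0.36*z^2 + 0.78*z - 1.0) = -1.91*z^3 + 1.64*z^2 - 4.61*z - 4.65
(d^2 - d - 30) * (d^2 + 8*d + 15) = d^4 + 7*d^3 - 23*d^2 - 255*d - 450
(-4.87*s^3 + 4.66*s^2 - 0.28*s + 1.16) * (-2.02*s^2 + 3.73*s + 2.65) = 9.8374*s^5 - 27.5783*s^4 + 5.0419*s^3 + 8.9614*s^2 + 3.5848*s + 3.074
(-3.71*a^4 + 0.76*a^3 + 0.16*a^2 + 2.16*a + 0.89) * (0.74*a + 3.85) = -2.7454*a^5 - 13.7211*a^4 + 3.0444*a^3 + 2.2144*a^2 + 8.9746*a + 3.4265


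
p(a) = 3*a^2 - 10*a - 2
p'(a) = 6*a - 10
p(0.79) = -8.03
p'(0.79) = -5.26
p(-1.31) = 16.25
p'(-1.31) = -17.86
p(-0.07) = -1.29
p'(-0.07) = -10.42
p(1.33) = -9.99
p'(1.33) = -2.02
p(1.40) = -10.12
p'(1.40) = -1.60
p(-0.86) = 8.82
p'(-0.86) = -15.16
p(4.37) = 11.59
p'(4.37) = 16.22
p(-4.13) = 90.47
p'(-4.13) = -34.78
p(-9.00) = 331.00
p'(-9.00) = -64.00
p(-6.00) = 166.00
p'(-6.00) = -46.00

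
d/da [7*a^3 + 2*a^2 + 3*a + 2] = 21*a^2 + 4*a + 3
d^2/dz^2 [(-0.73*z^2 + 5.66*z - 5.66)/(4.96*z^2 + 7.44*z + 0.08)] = (332.367616*z^3 - 833.732352*z^2 - 1266.680832*z - 628.857984)/(122.023936*z^6 + 549.107712*z^5 + 829.565952*z^4 + 429.543936*z^3 + 13.380096*z^2 + 0.142848*z + 0.000512)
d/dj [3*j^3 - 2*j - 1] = 9*j^2 - 2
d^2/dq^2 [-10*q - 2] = 0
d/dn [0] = 0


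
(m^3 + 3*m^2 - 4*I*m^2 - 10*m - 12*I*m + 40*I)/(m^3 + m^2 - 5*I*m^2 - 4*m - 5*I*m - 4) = (m^2 + 3*m - 10)/(m^2 + m*(1 - I) - I)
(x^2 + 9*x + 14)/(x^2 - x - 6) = (x + 7)/(x - 3)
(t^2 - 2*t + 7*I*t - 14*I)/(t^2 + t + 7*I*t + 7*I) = (t - 2)/(t + 1)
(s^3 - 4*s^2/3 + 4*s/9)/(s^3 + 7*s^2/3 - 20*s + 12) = s*(3*s - 2)/(3*(s^2 + 3*s - 18))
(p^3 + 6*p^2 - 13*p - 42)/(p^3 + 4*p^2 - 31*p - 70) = (p - 3)/(p - 5)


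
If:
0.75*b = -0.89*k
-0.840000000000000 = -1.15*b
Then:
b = 0.73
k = -0.62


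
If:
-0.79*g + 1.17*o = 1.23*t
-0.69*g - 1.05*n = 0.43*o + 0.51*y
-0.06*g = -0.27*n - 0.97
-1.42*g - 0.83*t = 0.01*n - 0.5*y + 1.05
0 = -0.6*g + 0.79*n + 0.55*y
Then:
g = 0.28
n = -3.53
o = 1.81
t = 1.54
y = 5.37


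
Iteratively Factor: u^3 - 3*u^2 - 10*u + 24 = (u - 4)*(u^2 + u - 6) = (u - 4)*(u + 3)*(u - 2)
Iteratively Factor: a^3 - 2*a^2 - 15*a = (a + 3)*(a^2 - 5*a) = a*(a + 3)*(a - 5)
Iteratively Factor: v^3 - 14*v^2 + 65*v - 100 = (v - 5)*(v^2 - 9*v + 20) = (v - 5)*(v - 4)*(v - 5)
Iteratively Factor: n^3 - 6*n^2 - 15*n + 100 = (n - 5)*(n^2 - n - 20) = (n - 5)^2*(n + 4)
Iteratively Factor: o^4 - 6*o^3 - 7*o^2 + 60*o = (o - 4)*(o^3 - 2*o^2 - 15*o) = o*(o - 4)*(o^2 - 2*o - 15) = o*(o - 5)*(o - 4)*(o + 3)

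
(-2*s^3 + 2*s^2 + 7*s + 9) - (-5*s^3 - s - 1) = 3*s^3 + 2*s^2 + 8*s + 10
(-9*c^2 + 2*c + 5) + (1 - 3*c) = -9*c^2 - c + 6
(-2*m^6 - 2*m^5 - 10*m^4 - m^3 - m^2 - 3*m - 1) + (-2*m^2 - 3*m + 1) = -2*m^6 - 2*m^5 - 10*m^4 - m^3 - 3*m^2 - 6*m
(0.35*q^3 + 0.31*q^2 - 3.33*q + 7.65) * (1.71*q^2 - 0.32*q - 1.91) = 0.5985*q^5 + 0.4181*q^4 - 6.462*q^3 + 13.555*q^2 + 3.9123*q - 14.6115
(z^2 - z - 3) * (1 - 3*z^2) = -3*z^4 + 3*z^3 + 10*z^2 - z - 3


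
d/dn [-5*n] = -5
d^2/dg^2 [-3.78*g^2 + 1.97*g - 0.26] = -7.56000000000000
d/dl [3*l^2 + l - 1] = 6*l + 1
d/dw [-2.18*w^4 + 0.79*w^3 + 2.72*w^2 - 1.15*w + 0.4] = -8.72*w^3 + 2.37*w^2 + 5.44*w - 1.15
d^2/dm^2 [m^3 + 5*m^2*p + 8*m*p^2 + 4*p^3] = 6*m + 10*p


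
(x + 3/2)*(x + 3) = x^2 + 9*x/2 + 9/2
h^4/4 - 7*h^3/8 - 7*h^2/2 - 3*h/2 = h*(h/2 + 1/4)*(h/2 + 1)*(h - 6)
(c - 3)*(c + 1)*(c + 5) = c^3 + 3*c^2 - 13*c - 15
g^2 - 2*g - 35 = (g - 7)*(g + 5)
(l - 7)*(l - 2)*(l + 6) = l^3 - 3*l^2 - 40*l + 84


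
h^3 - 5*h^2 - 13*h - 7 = (h - 7)*(h + 1)^2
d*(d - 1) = d^2 - d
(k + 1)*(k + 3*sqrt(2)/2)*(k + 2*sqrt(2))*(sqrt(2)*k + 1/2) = sqrt(2)*k^4 + sqrt(2)*k^3 + 15*k^3/2 + 15*k^2/2 + 31*sqrt(2)*k^2/4 + 3*k + 31*sqrt(2)*k/4 + 3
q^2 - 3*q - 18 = (q - 6)*(q + 3)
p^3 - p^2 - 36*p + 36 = (p - 6)*(p - 1)*(p + 6)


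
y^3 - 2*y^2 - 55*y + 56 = (y - 8)*(y - 1)*(y + 7)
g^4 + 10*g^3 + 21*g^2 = g^2*(g + 3)*(g + 7)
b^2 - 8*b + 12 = (b - 6)*(b - 2)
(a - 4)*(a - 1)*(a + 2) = a^3 - 3*a^2 - 6*a + 8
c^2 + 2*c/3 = c*(c + 2/3)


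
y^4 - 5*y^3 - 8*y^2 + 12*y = y*(y - 6)*(y - 1)*(y + 2)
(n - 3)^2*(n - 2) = n^3 - 8*n^2 + 21*n - 18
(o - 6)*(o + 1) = o^2 - 5*o - 6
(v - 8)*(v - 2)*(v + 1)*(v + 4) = v^4 - 5*v^3 - 30*v^2 + 40*v + 64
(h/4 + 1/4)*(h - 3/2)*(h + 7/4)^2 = h^4/4 + 3*h^3/4 - 3*h^2/64 - 217*h/128 - 147/128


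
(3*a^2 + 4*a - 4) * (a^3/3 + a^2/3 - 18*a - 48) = a^5 + 7*a^4/3 - 54*a^3 - 652*a^2/3 - 120*a + 192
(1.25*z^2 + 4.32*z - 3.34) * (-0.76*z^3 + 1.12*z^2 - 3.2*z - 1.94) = -0.95*z^5 - 1.8832*z^4 + 3.3768*z^3 - 19.9898*z^2 + 2.3072*z + 6.4796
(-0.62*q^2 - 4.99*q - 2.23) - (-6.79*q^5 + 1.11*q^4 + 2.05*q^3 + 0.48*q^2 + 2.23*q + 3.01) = 6.79*q^5 - 1.11*q^4 - 2.05*q^3 - 1.1*q^2 - 7.22*q - 5.24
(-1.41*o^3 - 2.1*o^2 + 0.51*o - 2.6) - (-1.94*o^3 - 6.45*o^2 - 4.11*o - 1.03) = 0.53*o^3 + 4.35*o^2 + 4.62*o - 1.57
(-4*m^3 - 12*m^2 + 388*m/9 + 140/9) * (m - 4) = -4*m^4 + 4*m^3 + 820*m^2/9 - 1412*m/9 - 560/9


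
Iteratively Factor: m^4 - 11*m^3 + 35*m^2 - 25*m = (m - 5)*(m^3 - 6*m^2 + 5*m) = m*(m - 5)*(m^2 - 6*m + 5) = m*(m - 5)^2*(m - 1)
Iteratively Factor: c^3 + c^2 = (c)*(c^2 + c) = c*(c + 1)*(c)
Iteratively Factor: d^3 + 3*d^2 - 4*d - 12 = (d - 2)*(d^2 + 5*d + 6) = (d - 2)*(d + 3)*(d + 2)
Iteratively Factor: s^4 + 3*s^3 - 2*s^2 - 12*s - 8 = (s + 2)*(s^3 + s^2 - 4*s - 4) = (s + 1)*(s + 2)*(s^2 - 4) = (s + 1)*(s + 2)^2*(s - 2)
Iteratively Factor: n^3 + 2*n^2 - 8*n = (n - 2)*(n^2 + 4*n) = n*(n - 2)*(n + 4)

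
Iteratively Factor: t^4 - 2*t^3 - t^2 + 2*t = (t + 1)*(t^3 - 3*t^2 + 2*t) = (t - 1)*(t + 1)*(t^2 - 2*t) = t*(t - 1)*(t + 1)*(t - 2)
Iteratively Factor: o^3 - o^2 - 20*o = (o)*(o^2 - o - 20) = o*(o - 5)*(o + 4)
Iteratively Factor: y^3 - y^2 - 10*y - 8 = (y + 2)*(y^2 - 3*y - 4) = (y - 4)*(y + 2)*(y + 1)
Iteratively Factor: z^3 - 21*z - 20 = (z + 4)*(z^2 - 4*z - 5) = (z - 5)*(z + 4)*(z + 1)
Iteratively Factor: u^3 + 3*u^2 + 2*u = (u)*(u^2 + 3*u + 2) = u*(u + 1)*(u + 2)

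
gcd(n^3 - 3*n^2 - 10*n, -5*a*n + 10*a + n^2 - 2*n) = 1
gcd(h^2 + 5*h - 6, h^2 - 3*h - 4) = 1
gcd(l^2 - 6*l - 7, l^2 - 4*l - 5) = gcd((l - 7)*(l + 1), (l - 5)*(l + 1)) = l + 1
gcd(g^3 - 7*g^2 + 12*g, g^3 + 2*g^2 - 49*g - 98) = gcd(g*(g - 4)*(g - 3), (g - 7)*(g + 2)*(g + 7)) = 1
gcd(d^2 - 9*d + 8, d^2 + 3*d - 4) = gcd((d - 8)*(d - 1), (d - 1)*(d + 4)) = d - 1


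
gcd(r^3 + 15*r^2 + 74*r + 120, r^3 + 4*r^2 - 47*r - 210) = r^2 + 11*r + 30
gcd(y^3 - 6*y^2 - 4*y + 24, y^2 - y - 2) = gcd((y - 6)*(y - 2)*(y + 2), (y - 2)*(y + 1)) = y - 2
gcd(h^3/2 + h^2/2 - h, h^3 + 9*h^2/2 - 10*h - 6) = 1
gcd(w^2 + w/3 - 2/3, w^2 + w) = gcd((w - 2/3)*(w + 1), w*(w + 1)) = w + 1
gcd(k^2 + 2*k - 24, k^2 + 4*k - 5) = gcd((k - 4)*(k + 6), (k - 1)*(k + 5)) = 1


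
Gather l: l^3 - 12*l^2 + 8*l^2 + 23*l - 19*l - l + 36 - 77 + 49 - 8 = l^3 - 4*l^2 + 3*l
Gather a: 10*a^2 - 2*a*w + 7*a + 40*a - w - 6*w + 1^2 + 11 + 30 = 10*a^2 + a*(47 - 2*w) - 7*w + 42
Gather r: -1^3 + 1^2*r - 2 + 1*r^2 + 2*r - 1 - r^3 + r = -r^3 + r^2 + 4*r - 4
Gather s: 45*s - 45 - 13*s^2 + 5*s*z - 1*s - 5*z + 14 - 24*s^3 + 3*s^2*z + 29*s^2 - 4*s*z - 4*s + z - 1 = -24*s^3 + s^2*(3*z + 16) + s*(z + 40) - 4*z - 32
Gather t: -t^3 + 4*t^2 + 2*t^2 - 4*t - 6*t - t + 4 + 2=-t^3 + 6*t^2 - 11*t + 6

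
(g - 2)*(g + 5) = g^2 + 3*g - 10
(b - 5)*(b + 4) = b^2 - b - 20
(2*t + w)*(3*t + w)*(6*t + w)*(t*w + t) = 36*t^4*w + 36*t^4 + 36*t^3*w^2 + 36*t^3*w + 11*t^2*w^3 + 11*t^2*w^2 + t*w^4 + t*w^3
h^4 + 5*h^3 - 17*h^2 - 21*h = h*(h - 3)*(h + 1)*(h + 7)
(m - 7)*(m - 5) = m^2 - 12*m + 35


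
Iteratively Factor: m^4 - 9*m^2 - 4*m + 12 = (m + 2)*(m^3 - 2*m^2 - 5*m + 6) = (m + 2)^2*(m^2 - 4*m + 3) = (m - 1)*(m + 2)^2*(m - 3)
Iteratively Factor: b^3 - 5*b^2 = (b)*(b^2 - 5*b) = b^2*(b - 5)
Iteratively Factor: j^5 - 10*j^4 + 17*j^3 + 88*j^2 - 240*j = (j - 4)*(j^4 - 6*j^3 - 7*j^2 + 60*j) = (j - 4)^2*(j^3 - 2*j^2 - 15*j) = (j - 4)^2*(j + 3)*(j^2 - 5*j) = j*(j - 4)^2*(j + 3)*(j - 5)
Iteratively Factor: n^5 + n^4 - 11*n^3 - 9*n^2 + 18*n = (n - 3)*(n^4 + 4*n^3 + n^2 - 6*n) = (n - 3)*(n + 3)*(n^3 + n^2 - 2*n) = (n - 3)*(n + 2)*(n + 3)*(n^2 - n) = n*(n - 3)*(n + 2)*(n + 3)*(n - 1)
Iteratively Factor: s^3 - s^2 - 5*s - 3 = (s + 1)*(s^2 - 2*s - 3) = (s - 3)*(s + 1)*(s + 1)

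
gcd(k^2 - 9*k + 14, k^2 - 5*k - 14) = k - 7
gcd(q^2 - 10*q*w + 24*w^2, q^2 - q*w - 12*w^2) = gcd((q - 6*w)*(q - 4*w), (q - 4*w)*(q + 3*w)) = q - 4*w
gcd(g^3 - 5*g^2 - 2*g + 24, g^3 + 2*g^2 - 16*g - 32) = g^2 - 2*g - 8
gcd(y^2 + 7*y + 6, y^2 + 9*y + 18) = y + 6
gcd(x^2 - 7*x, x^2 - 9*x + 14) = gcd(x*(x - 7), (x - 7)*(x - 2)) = x - 7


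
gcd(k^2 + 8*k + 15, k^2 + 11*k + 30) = k + 5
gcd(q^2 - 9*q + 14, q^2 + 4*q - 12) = q - 2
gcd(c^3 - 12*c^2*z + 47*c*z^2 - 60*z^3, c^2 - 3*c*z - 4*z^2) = -c + 4*z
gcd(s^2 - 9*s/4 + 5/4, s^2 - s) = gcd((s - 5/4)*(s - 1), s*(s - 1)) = s - 1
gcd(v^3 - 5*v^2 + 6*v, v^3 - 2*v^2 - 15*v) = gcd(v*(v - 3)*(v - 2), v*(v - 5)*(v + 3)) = v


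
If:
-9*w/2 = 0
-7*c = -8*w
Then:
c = 0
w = 0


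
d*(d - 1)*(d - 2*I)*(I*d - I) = I*d^4 + 2*d^3 - 2*I*d^3 - 4*d^2 + I*d^2 + 2*d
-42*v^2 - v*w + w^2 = (-7*v + w)*(6*v + w)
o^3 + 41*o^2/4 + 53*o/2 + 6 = (o + 1/4)*(o + 4)*(o + 6)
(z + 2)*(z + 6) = z^2 + 8*z + 12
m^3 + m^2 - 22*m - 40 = (m - 5)*(m + 2)*(m + 4)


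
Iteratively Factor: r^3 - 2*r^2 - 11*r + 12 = (r + 3)*(r^2 - 5*r + 4) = (r - 4)*(r + 3)*(r - 1)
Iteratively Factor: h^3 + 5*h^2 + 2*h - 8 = (h + 4)*(h^2 + h - 2) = (h + 2)*(h + 4)*(h - 1)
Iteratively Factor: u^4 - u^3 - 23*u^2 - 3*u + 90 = (u + 3)*(u^3 - 4*u^2 - 11*u + 30) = (u - 5)*(u + 3)*(u^2 + u - 6) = (u - 5)*(u - 2)*(u + 3)*(u + 3)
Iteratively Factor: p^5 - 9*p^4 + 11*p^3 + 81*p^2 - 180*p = (p - 5)*(p^4 - 4*p^3 - 9*p^2 + 36*p) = (p - 5)*(p - 3)*(p^3 - p^2 - 12*p) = (p - 5)*(p - 4)*(p - 3)*(p^2 + 3*p) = p*(p - 5)*(p - 4)*(p - 3)*(p + 3)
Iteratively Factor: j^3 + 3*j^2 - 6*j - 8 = (j + 1)*(j^2 + 2*j - 8) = (j - 2)*(j + 1)*(j + 4)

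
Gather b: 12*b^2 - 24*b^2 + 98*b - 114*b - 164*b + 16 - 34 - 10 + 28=-12*b^2 - 180*b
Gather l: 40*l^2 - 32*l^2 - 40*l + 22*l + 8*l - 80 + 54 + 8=8*l^2 - 10*l - 18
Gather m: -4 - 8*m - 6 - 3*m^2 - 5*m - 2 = -3*m^2 - 13*m - 12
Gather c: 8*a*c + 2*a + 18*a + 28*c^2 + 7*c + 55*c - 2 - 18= 20*a + 28*c^2 + c*(8*a + 62) - 20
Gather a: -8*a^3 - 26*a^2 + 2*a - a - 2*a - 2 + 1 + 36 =-8*a^3 - 26*a^2 - a + 35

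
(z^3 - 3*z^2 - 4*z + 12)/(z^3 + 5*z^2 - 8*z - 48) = (z^2 - 4)/(z^2 + 8*z + 16)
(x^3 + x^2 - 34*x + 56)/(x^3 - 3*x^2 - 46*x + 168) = (x - 2)/(x - 6)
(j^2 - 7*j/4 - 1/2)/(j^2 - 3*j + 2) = (j + 1/4)/(j - 1)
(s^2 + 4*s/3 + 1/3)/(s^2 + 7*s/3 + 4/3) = (3*s + 1)/(3*s + 4)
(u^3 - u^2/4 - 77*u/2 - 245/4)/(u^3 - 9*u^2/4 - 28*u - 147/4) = (u + 5)/(u + 3)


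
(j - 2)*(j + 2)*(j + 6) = j^3 + 6*j^2 - 4*j - 24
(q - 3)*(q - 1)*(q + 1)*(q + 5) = q^4 + 2*q^3 - 16*q^2 - 2*q + 15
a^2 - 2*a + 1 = (a - 1)^2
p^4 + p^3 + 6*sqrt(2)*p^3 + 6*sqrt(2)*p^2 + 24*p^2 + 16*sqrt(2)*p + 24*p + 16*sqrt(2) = (p + 1)*(p + 2*sqrt(2))^3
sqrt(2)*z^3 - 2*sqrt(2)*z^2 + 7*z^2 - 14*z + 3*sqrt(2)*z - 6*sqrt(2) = (z - 2)*(z + 3*sqrt(2))*(sqrt(2)*z + 1)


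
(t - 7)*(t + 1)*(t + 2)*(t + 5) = t^4 + t^3 - 39*t^2 - 109*t - 70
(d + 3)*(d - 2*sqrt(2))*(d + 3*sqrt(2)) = d^3 + sqrt(2)*d^2 + 3*d^2 - 12*d + 3*sqrt(2)*d - 36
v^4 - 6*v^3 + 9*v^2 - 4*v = v*(v - 4)*(v - 1)^2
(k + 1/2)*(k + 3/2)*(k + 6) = k^3 + 8*k^2 + 51*k/4 + 9/2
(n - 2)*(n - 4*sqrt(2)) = n^2 - 4*sqrt(2)*n - 2*n + 8*sqrt(2)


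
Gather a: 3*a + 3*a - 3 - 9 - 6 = 6*a - 18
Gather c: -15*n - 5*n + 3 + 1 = 4 - 20*n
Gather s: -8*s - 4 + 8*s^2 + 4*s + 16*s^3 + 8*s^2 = 16*s^3 + 16*s^2 - 4*s - 4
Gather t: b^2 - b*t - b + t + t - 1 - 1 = b^2 - b + t*(2 - b) - 2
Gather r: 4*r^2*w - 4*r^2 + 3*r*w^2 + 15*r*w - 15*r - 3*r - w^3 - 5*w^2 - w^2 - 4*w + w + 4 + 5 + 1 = r^2*(4*w - 4) + r*(3*w^2 + 15*w - 18) - w^3 - 6*w^2 - 3*w + 10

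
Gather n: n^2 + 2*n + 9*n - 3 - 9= n^2 + 11*n - 12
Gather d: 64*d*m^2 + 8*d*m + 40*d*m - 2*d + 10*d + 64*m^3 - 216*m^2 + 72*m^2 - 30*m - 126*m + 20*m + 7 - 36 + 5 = d*(64*m^2 + 48*m + 8) + 64*m^3 - 144*m^2 - 136*m - 24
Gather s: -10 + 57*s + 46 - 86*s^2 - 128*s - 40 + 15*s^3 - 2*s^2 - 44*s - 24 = 15*s^3 - 88*s^2 - 115*s - 28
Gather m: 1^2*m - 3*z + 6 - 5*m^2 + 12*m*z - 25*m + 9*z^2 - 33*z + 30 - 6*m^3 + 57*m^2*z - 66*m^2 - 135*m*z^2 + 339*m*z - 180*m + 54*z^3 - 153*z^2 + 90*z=-6*m^3 + m^2*(57*z - 71) + m*(-135*z^2 + 351*z - 204) + 54*z^3 - 144*z^2 + 54*z + 36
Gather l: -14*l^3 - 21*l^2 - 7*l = -14*l^3 - 21*l^2 - 7*l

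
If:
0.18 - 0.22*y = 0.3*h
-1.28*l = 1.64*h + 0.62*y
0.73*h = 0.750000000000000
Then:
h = 1.03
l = -1.03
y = -0.58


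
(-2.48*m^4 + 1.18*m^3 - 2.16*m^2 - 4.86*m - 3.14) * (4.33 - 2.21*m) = 5.4808*m^5 - 13.3462*m^4 + 9.883*m^3 + 1.3878*m^2 - 14.1044*m - 13.5962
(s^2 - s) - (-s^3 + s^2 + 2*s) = s^3 - 3*s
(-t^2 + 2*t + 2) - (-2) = -t^2 + 2*t + 4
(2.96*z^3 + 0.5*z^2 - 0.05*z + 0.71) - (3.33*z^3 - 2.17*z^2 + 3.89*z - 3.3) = -0.37*z^3 + 2.67*z^2 - 3.94*z + 4.01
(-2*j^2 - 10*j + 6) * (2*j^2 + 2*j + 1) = -4*j^4 - 24*j^3 - 10*j^2 + 2*j + 6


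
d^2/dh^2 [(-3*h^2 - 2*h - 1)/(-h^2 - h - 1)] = 2*(-h^3 - 6*h^2 - 3*h + 1)/(h^6 + 3*h^5 + 6*h^4 + 7*h^3 + 6*h^2 + 3*h + 1)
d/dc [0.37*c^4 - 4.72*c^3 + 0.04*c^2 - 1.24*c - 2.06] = 1.48*c^3 - 14.16*c^2 + 0.08*c - 1.24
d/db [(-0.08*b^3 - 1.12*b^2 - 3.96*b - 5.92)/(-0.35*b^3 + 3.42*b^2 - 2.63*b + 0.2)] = (-0.6656*b^4 - 2.3512*b^3 + 10.2248*b^2 + 40.0448*b - 16.3616)/(0.1225*b^6 - 2.394*b^5 + 13.5374*b^4 - 18.1292*b^3 + 8.2849*b^2 - 1.052*b + 0.04)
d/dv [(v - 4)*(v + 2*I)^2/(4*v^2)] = (v^3/4 + v*(1 + 4*I) - 8)/v^3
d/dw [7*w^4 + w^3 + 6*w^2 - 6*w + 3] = 28*w^3 + 3*w^2 + 12*w - 6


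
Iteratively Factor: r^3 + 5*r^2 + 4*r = (r + 4)*(r^2 + r) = (r + 1)*(r + 4)*(r)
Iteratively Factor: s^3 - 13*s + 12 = (s - 1)*(s^2 + s - 12) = (s - 1)*(s + 4)*(s - 3)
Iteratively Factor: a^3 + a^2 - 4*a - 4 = (a - 2)*(a^2 + 3*a + 2) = (a - 2)*(a + 2)*(a + 1)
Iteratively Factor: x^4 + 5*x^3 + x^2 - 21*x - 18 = (x + 1)*(x^3 + 4*x^2 - 3*x - 18) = (x - 2)*(x + 1)*(x^2 + 6*x + 9) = (x - 2)*(x + 1)*(x + 3)*(x + 3)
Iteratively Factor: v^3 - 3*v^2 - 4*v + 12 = (v + 2)*(v^2 - 5*v + 6) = (v - 2)*(v + 2)*(v - 3)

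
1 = 1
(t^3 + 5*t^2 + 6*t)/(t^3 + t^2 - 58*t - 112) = t*(t + 3)/(t^2 - t - 56)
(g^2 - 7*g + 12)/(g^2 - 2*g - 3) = (g - 4)/(g + 1)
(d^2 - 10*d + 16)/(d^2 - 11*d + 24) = (d - 2)/(d - 3)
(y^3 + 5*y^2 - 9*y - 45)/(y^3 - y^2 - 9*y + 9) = (y + 5)/(y - 1)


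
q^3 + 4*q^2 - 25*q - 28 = (q - 4)*(q + 1)*(q + 7)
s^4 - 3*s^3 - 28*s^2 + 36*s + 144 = (s - 6)*(s - 3)*(s + 2)*(s + 4)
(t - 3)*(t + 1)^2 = t^3 - t^2 - 5*t - 3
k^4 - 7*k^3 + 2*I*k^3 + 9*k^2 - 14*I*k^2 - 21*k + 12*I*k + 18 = (k - 6)*(k - 1)*(k - I)*(k + 3*I)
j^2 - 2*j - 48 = (j - 8)*(j + 6)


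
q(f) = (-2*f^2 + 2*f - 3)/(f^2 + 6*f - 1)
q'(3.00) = -0.12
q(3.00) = -0.58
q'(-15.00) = -0.18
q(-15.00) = -3.60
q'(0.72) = 1.08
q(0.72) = -0.68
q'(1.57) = -0.02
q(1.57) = -0.44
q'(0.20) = 302.78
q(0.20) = -11.17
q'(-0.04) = 10.16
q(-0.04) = 2.49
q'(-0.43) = 0.79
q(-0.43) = 1.25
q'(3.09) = -0.12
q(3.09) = -0.59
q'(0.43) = 5.69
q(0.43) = -1.42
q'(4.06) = -0.11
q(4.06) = -0.70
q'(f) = (2 - 4*f)/(f^2 + 6*f - 1) + (-2*f - 6)*(-2*f^2 + 2*f - 3)/(f^2 + 6*f - 1)^2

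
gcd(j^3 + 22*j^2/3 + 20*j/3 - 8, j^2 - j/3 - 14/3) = j + 2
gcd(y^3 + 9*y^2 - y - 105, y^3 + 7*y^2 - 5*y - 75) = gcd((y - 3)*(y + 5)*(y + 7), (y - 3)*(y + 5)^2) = y^2 + 2*y - 15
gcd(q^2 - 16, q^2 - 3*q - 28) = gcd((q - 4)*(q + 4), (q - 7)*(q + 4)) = q + 4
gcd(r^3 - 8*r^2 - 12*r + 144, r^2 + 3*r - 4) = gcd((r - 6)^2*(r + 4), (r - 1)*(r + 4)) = r + 4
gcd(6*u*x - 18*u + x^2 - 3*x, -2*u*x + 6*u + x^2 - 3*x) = x - 3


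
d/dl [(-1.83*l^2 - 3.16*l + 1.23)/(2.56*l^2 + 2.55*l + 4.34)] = (3.4231*l^2 - 22.182*l - 16.8509)/(6.5536*l^4 + 13.056*l^3 + 28.7233*l^2 + 22.134*l + 18.8356)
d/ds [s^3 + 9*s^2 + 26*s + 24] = 3*s^2 + 18*s + 26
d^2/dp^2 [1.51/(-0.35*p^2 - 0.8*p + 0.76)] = (0.36995*p^2 + 0.8456*p - 1.51*(0.7*p + 0.8)*(1.4*p + 1.6) - 0.80332)/(0.35*p^2 + 0.8*p - 0.76)^3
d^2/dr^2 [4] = 0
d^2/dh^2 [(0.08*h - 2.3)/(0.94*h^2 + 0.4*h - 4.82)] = ((4.26 - 0.4512*h)*(0.94*h^2 + 0.4*h - 4.82) + (0.08*h - 2.3)*(1.88*h + 0.4)*(3.76*h + 0.8))/(0.94*h^2 + 0.4*h - 4.82)^3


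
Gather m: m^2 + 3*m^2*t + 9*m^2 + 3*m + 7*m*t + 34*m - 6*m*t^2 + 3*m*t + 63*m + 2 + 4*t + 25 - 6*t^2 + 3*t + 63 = m^2*(3*t + 10) + m*(-6*t^2 + 10*t + 100) - 6*t^2 + 7*t + 90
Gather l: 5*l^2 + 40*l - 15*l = 5*l^2 + 25*l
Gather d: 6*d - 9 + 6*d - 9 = 12*d - 18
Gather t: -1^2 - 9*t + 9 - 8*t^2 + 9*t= 8 - 8*t^2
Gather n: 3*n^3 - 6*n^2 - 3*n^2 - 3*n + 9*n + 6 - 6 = 3*n^3 - 9*n^2 + 6*n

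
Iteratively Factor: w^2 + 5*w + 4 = (w + 1)*(w + 4)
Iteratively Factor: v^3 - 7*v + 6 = (v - 1)*(v^2 + v - 6) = (v - 1)*(v + 3)*(v - 2)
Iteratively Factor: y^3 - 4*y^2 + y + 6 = (y - 3)*(y^2 - y - 2) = (y - 3)*(y - 2)*(y + 1)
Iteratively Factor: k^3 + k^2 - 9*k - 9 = (k - 3)*(k^2 + 4*k + 3) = (k - 3)*(k + 1)*(k + 3)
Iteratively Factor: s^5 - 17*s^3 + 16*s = (s - 4)*(s^4 + 4*s^3 - s^2 - 4*s) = (s - 4)*(s - 1)*(s^3 + 5*s^2 + 4*s) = (s - 4)*(s - 1)*(s + 1)*(s^2 + 4*s) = (s - 4)*(s - 1)*(s + 1)*(s + 4)*(s)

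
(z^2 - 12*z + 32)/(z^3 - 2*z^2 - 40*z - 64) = (z - 4)/(z^2 + 6*z + 8)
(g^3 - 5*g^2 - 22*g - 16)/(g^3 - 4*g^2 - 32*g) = (g^2 + 3*g + 2)/(g*(g + 4))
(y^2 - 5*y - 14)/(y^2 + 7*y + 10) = (y - 7)/(y + 5)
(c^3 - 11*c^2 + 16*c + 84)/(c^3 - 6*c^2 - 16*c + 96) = (c^2 - 5*c - 14)/(c^2 - 16)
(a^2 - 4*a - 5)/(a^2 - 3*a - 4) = (a - 5)/(a - 4)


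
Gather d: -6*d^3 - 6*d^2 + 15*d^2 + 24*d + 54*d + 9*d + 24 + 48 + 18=-6*d^3 + 9*d^2 + 87*d + 90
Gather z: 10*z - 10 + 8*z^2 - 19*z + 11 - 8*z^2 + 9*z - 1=0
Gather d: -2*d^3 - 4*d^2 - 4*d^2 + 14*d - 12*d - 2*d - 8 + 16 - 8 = -2*d^3 - 8*d^2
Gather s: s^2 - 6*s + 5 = s^2 - 6*s + 5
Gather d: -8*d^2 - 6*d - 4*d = -8*d^2 - 10*d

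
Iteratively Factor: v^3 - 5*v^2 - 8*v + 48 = (v - 4)*(v^2 - v - 12) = (v - 4)^2*(v + 3)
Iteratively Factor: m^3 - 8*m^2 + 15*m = (m - 5)*(m^2 - 3*m) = (m - 5)*(m - 3)*(m)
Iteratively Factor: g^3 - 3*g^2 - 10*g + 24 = (g - 4)*(g^2 + g - 6) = (g - 4)*(g + 3)*(g - 2)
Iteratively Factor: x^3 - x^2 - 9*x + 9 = (x - 1)*(x^2 - 9) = (x - 1)*(x + 3)*(x - 3)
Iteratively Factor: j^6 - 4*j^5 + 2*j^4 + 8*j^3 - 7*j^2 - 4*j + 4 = (j - 1)*(j^5 - 3*j^4 - j^3 + 7*j^2 - 4) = (j - 1)*(j + 1)*(j^4 - 4*j^3 + 3*j^2 + 4*j - 4) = (j - 2)*(j - 1)*(j + 1)*(j^3 - 2*j^2 - j + 2) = (j - 2)^2*(j - 1)*(j + 1)*(j^2 - 1) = (j - 2)^2*(j - 1)^2*(j + 1)*(j + 1)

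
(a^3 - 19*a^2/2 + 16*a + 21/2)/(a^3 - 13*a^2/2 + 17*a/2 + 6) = (a - 7)/(a - 4)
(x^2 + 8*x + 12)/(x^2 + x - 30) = (x + 2)/(x - 5)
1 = 1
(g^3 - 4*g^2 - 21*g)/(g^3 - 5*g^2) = (g^2 - 4*g - 21)/(g*(g - 5))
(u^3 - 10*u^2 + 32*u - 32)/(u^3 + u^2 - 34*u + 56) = (u - 4)/(u + 7)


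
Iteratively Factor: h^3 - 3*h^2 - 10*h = (h - 5)*(h^2 + 2*h) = (h - 5)*(h + 2)*(h)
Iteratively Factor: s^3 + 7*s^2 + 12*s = (s + 4)*(s^2 + 3*s) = (s + 3)*(s + 4)*(s)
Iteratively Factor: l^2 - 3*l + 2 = (l - 1)*(l - 2)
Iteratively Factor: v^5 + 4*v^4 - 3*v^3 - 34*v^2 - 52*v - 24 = (v + 1)*(v^4 + 3*v^3 - 6*v^2 - 28*v - 24) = (v + 1)*(v + 2)*(v^3 + v^2 - 8*v - 12) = (v + 1)*(v + 2)^2*(v^2 - v - 6) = (v - 3)*(v + 1)*(v + 2)^2*(v + 2)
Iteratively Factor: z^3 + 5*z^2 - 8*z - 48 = (z + 4)*(z^2 + z - 12) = (z - 3)*(z + 4)*(z + 4)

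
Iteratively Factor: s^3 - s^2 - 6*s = (s)*(s^2 - s - 6) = s*(s + 2)*(s - 3)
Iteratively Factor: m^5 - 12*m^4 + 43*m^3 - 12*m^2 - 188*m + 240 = (m + 2)*(m^4 - 14*m^3 + 71*m^2 - 154*m + 120) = (m - 4)*(m + 2)*(m^3 - 10*m^2 + 31*m - 30) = (m - 5)*(m - 4)*(m + 2)*(m^2 - 5*m + 6) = (m - 5)*(m - 4)*(m - 2)*(m + 2)*(m - 3)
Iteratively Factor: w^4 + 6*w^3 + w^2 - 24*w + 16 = (w - 1)*(w^3 + 7*w^2 + 8*w - 16) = (w - 1)*(w + 4)*(w^2 + 3*w - 4) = (w - 1)^2*(w + 4)*(w + 4)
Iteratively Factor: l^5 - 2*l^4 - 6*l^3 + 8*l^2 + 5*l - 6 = (l - 1)*(l^4 - l^3 - 7*l^2 + l + 6) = (l - 1)*(l + 1)*(l^3 - 2*l^2 - 5*l + 6) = (l - 1)*(l + 1)*(l + 2)*(l^2 - 4*l + 3) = (l - 3)*(l - 1)*(l + 1)*(l + 2)*(l - 1)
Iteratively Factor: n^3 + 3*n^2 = (n)*(n^2 + 3*n) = n^2*(n + 3)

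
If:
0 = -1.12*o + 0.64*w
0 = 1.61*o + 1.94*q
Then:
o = 0.571428571428571*w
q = -0.474226804123711*w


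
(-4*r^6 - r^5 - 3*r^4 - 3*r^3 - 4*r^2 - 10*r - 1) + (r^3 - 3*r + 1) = -4*r^6 - r^5 - 3*r^4 - 2*r^3 - 4*r^2 - 13*r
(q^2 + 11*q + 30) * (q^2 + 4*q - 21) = q^4 + 15*q^3 + 53*q^2 - 111*q - 630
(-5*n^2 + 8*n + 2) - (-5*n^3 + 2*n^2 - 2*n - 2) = 5*n^3 - 7*n^2 + 10*n + 4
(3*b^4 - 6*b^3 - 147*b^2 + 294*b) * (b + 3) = 3*b^5 + 3*b^4 - 165*b^3 - 147*b^2 + 882*b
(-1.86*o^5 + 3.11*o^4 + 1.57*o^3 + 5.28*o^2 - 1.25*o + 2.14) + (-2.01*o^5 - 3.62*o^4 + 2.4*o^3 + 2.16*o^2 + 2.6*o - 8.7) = -3.87*o^5 - 0.51*o^4 + 3.97*o^3 + 7.44*o^2 + 1.35*o - 6.56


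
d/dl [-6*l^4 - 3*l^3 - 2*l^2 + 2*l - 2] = -24*l^3 - 9*l^2 - 4*l + 2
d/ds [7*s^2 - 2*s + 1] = 14*s - 2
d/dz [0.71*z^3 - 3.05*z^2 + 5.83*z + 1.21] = 2.13*z^2 - 6.1*z + 5.83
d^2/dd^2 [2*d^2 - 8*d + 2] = 4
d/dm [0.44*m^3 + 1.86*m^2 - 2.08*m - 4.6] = 1.32*m^2 + 3.72*m - 2.08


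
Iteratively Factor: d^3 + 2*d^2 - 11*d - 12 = (d - 3)*(d^2 + 5*d + 4) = (d - 3)*(d + 1)*(d + 4)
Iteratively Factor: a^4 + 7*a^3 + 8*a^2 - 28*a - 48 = (a + 4)*(a^3 + 3*a^2 - 4*a - 12) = (a + 3)*(a + 4)*(a^2 - 4) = (a - 2)*(a + 3)*(a + 4)*(a + 2)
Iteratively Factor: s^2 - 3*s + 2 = (s - 1)*(s - 2)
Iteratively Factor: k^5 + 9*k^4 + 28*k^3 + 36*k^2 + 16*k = (k + 4)*(k^4 + 5*k^3 + 8*k^2 + 4*k) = (k + 2)*(k + 4)*(k^3 + 3*k^2 + 2*k) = (k + 1)*(k + 2)*(k + 4)*(k^2 + 2*k) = (k + 1)*(k + 2)^2*(k + 4)*(k)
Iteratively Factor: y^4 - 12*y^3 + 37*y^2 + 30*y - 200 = (y - 4)*(y^3 - 8*y^2 + 5*y + 50) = (y - 5)*(y - 4)*(y^2 - 3*y - 10) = (y - 5)^2*(y - 4)*(y + 2)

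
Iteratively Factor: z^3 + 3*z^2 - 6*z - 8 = (z + 1)*(z^2 + 2*z - 8) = (z + 1)*(z + 4)*(z - 2)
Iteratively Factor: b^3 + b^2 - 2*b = (b)*(b^2 + b - 2) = b*(b - 1)*(b + 2)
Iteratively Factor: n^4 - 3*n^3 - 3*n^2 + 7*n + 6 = (n + 1)*(n^3 - 4*n^2 + n + 6) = (n - 3)*(n + 1)*(n^2 - n - 2) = (n - 3)*(n - 2)*(n + 1)*(n + 1)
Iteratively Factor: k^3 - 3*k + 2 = (k + 2)*(k^2 - 2*k + 1) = (k - 1)*(k + 2)*(k - 1)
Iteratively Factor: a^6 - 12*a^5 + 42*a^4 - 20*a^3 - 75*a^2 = (a - 3)*(a^5 - 9*a^4 + 15*a^3 + 25*a^2) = a*(a - 3)*(a^4 - 9*a^3 + 15*a^2 + 25*a) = a^2*(a - 3)*(a^3 - 9*a^2 + 15*a + 25) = a^2*(a - 5)*(a - 3)*(a^2 - 4*a - 5) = a^2*(a - 5)^2*(a - 3)*(a + 1)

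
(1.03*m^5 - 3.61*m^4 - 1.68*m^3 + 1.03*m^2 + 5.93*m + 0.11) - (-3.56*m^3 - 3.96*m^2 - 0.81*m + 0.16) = 1.03*m^5 - 3.61*m^4 + 1.88*m^3 + 4.99*m^2 + 6.74*m - 0.05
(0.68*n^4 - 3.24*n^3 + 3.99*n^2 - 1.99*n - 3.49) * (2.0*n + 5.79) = 1.36*n^5 - 2.5428*n^4 - 10.7796*n^3 + 19.1221*n^2 - 18.5021*n - 20.2071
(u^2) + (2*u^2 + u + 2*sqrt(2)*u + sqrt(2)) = 3*u^2 + u + 2*sqrt(2)*u + sqrt(2)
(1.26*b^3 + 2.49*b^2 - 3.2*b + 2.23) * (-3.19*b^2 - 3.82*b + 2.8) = -4.0194*b^5 - 12.7563*b^4 + 4.2242*b^3 + 12.0823*b^2 - 17.4786*b + 6.244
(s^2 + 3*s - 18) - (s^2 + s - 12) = 2*s - 6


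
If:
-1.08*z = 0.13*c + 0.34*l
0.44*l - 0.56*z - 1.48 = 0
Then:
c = -11.6363636363636*z - 8.7972027972028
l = 1.27272727272727*z + 3.36363636363636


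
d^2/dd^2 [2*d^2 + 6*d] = 4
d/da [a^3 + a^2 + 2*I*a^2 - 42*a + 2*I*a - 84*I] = 3*a^2 + a*(2 + 4*I) - 42 + 2*I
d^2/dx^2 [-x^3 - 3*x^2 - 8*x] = -6*x - 6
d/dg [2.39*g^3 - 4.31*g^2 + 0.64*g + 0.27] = 7.17*g^2 - 8.62*g + 0.64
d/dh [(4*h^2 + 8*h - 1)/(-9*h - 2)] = (-36*h^2 - 16*h - 25)/(81*h^2 + 36*h + 4)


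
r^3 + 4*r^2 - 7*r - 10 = (r - 2)*(r + 1)*(r + 5)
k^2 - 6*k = k*(k - 6)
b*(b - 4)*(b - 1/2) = b^3 - 9*b^2/2 + 2*b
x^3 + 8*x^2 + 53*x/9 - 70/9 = (x - 2/3)*(x + 5/3)*(x + 7)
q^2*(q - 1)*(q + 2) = q^4 + q^3 - 2*q^2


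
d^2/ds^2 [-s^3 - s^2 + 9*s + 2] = -6*s - 2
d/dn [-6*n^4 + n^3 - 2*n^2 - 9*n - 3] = -24*n^3 + 3*n^2 - 4*n - 9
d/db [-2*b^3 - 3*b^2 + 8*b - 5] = -6*b^2 - 6*b + 8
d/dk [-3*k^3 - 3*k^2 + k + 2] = -9*k^2 - 6*k + 1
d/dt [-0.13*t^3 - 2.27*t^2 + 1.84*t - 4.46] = -0.39*t^2 - 4.54*t + 1.84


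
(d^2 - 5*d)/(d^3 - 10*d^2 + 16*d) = (d - 5)/(d^2 - 10*d + 16)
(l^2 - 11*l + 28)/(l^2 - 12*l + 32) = (l - 7)/(l - 8)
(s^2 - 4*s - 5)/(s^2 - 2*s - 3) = (s - 5)/(s - 3)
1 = 1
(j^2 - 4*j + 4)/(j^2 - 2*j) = (j - 2)/j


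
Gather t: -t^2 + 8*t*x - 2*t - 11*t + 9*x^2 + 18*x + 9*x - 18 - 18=-t^2 + t*(8*x - 13) + 9*x^2 + 27*x - 36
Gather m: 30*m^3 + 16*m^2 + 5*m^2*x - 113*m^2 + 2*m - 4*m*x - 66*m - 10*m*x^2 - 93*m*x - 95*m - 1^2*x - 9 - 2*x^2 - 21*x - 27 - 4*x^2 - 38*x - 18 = 30*m^3 + m^2*(5*x - 97) + m*(-10*x^2 - 97*x - 159) - 6*x^2 - 60*x - 54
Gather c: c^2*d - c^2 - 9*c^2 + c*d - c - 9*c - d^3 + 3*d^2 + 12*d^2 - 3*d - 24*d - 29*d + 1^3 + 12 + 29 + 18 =c^2*(d - 10) + c*(d - 10) - d^3 + 15*d^2 - 56*d + 60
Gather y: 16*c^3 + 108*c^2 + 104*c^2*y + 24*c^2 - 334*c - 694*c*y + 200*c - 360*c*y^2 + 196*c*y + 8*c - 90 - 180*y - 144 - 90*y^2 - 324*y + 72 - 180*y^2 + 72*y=16*c^3 + 132*c^2 - 126*c + y^2*(-360*c - 270) + y*(104*c^2 - 498*c - 432) - 162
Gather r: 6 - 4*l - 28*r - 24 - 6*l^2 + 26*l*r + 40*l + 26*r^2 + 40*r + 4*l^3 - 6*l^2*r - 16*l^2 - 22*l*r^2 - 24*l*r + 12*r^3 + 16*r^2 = 4*l^3 - 22*l^2 + 36*l + 12*r^3 + r^2*(42 - 22*l) + r*(-6*l^2 + 2*l + 12) - 18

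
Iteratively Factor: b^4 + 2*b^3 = (b)*(b^3 + 2*b^2) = b^2*(b^2 + 2*b) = b^2*(b + 2)*(b)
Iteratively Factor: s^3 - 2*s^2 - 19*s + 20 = (s + 4)*(s^2 - 6*s + 5) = (s - 5)*(s + 4)*(s - 1)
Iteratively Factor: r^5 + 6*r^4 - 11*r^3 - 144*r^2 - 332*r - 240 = (r + 2)*(r^4 + 4*r^3 - 19*r^2 - 106*r - 120) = (r + 2)*(r + 3)*(r^3 + r^2 - 22*r - 40) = (r + 2)*(r + 3)*(r + 4)*(r^2 - 3*r - 10) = (r - 5)*(r + 2)*(r + 3)*(r + 4)*(r + 2)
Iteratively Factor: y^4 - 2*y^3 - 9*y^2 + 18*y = (y - 2)*(y^3 - 9*y) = (y - 3)*(y - 2)*(y^2 + 3*y) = y*(y - 3)*(y - 2)*(y + 3)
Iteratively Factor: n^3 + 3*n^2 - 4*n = (n + 4)*(n^2 - n) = (n - 1)*(n + 4)*(n)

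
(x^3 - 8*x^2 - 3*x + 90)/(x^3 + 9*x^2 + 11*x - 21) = (x^2 - 11*x + 30)/(x^2 + 6*x - 7)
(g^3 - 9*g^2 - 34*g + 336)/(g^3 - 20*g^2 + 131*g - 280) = (g + 6)/(g - 5)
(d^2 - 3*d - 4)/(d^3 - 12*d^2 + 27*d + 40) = (d - 4)/(d^2 - 13*d + 40)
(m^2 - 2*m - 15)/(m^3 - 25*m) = (m + 3)/(m*(m + 5))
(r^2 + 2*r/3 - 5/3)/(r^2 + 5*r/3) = (r - 1)/r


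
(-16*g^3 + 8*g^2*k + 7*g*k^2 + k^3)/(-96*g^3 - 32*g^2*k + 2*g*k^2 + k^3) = (g - k)/(6*g - k)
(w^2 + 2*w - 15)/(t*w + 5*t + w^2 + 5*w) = (w - 3)/(t + w)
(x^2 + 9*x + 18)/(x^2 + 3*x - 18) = (x + 3)/(x - 3)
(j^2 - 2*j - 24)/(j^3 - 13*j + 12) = (j - 6)/(j^2 - 4*j + 3)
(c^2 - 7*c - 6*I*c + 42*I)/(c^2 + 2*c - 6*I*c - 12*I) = (c - 7)/(c + 2)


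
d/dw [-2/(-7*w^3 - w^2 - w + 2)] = 2*(-21*w^2 - 2*w - 1)/(7*w^3 + w^2 + w - 2)^2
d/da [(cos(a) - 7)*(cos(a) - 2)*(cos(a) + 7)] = (-3*cos(a)^2 + 4*cos(a) + 49)*sin(a)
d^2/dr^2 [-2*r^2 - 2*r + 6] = -4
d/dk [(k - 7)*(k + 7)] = 2*k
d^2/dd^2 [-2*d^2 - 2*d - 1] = -4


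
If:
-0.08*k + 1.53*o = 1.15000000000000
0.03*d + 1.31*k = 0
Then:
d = 627.708333333333 - 835.125*o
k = 19.125*o - 14.375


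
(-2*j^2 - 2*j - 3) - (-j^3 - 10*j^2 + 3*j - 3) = j^3 + 8*j^2 - 5*j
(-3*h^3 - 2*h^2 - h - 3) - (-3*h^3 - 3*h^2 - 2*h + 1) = h^2 + h - 4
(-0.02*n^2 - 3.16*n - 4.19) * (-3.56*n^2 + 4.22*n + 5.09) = 0.0712*n^4 + 11.1652*n^3 + 1.4794*n^2 - 33.7662*n - 21.3271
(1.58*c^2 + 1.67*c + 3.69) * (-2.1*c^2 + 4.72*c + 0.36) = -3.318*c^4 + 3.9506*c^3 + 0.702199999999999*c^2 + 18.018*c + 1.3284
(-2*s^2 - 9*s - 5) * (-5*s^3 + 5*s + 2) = 10*s^5 + 45*s^4 + 15*s^3 - 49*s^2 - 43*s - 10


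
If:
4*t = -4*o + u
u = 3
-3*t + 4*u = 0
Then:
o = -13/4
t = 4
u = 3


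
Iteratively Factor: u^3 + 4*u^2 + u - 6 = (u + 2)*(u^2 + 2*u - 3) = (u + 2)*(u + 3)*(u - 1)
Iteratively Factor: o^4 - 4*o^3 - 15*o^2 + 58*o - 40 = (o - 2)*(o^3 - 2*o^2 - 19*o + 20) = (o - 2)*(o + 4)*(o^2 - 6*o + 5) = (o - 5)*(o - 2)*(o + 4)*(o - 1)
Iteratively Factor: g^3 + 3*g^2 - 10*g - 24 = (g + 2)*(g^2 + g - 12) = (g - 3)*(g + 2)*(g + 4)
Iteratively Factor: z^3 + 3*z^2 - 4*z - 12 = (z - 2)*(z^2 + 5*z + 6) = (z - 2)*(z + 2)*(z + 3)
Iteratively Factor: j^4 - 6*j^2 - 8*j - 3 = (j - 3)*(j^3 + 3*j^2 + 3*j + 1) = (j - 3)*(j + 1)*(j^2 + 2*j + 1) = (j - 3)*(j + 1)^2*(j + 1)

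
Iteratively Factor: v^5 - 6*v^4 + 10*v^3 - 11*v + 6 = (v + 1)*(v^4 - 7*v^3 + 17*v^2 - 17*v + 6) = (v - 1)*(v + 1)*(v^3 - 6*v^2 + 11*v - 6) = (v - 1)^2*(v + 1)*(v^2 - 5*v + 6) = (v - 3)*(v - 1)^2*(v + 1)*(v - 2)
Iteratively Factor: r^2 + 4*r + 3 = (r + 3)*(r + 1)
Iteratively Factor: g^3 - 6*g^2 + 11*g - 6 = (g - 3)*(g^2 - 3*g + 2) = (g - 3)*(g - 2)*(g - 1)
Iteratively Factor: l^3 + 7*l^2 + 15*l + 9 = (l + 3)*(l^2 + 4*l + 3) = (l + 1)*(l + 3)*(l + 3)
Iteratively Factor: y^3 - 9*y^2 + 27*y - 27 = (y - 3)*(y^2 - 6*y + 9) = (y - 3)^2*(y - 3)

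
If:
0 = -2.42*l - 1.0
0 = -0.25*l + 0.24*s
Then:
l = -0.41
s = -0.43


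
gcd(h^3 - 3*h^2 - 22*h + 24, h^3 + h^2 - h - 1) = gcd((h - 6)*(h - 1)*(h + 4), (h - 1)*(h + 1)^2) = h - 1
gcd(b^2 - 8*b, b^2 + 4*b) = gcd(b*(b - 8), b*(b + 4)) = b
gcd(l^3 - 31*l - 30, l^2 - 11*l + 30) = l - 6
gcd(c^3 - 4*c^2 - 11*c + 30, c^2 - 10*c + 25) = c - 5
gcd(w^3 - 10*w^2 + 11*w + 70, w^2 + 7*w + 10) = w + 2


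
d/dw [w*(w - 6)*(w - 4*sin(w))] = -w*(w - 6)*(4*cos(w) - 1) + w*(w - 4*sin(w)) + (w - 6)*(w - 4*sin(w))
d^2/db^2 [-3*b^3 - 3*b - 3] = -18*b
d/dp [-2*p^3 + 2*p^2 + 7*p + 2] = -6*p^2 + 4*p + 7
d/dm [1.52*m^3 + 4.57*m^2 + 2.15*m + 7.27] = 4.56*m^2 + 9.14*m + 2.15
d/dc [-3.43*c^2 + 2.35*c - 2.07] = 2.35 - 6.86*c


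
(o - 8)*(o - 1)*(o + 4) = o^3 - 5*o^2 - 28*o + 32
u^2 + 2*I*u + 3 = (u - I)*(u + 3*I)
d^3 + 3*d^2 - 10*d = d*(d - 2)*(d + 5)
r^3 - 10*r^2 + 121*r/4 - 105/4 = (r - 5)*(r - 7/2)*(r - 3/2)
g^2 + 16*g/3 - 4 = (g - 2/3)*(g + 6)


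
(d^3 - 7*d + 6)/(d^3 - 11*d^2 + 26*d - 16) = (d + 3)/(d - 8)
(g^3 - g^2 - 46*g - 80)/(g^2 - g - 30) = (g^2 - 6*g - 16)/(g - 6)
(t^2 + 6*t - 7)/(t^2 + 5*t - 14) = (t - 1)/(t - 2)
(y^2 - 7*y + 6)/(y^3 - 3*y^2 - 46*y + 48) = (y - 6)/(y^2 - 2*y - 48)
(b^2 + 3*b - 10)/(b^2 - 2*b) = (b + 5)/b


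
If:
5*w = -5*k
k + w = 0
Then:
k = -w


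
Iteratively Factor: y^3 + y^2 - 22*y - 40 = (y + 4)*(y^2 - 3*y - 10) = (y - 5)*(y + 4)*(y + 2)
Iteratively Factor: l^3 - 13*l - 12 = (l + 3)*(l^2 - 3*l - 4) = (l - 4)*(l + 3)*(l + 1)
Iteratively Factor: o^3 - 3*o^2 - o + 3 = (o - 3)*(o^2 - 1) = (o - 3)*(o - 1)*(o + 1)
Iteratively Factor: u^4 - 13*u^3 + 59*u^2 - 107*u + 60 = (u - 3)*(u^3 - 10*u^2 + 29*u - 20) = (u - 3)*(u - 1)*(u^2 - 9*u + 20) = (u - 5)*(u - 3)*(u - 1)*(u - 4)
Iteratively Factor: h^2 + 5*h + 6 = (h + 3)*(h + 2)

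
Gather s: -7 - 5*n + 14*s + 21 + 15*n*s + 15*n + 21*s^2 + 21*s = 10*n + 21*s^2 + s*(15*n + 35) + 14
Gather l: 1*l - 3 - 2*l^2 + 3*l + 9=-2*l^2 + 4*l + 6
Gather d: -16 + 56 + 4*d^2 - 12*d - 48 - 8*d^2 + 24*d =-4*d^2 + 12*d - 8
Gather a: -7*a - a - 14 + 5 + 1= -8*a - 8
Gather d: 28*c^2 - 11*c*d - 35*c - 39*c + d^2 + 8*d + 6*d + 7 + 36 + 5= 28*c^2 - 74*c + d^2 + d*(14 - 11*c) + 48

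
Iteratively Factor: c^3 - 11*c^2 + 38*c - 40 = (c - 5)*(c^2 - 6*c + 8) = (c - 5)*(c - 4)*(c - 2)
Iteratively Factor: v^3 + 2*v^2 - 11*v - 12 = (v + 1)*(v^2 + v - 12) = (v + 1)*(v + 4)*(v - 3)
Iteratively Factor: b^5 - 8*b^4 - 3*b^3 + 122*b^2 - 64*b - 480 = (b + 2)*(b^4 - 10*b^3 + 17*b^2 + 88*b - 240) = (b - 5)*(b + 2)*(b^3 - 5*b^2 - 8*b + 48) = (b - 5)*(b + 2)*(b + 3)*(b^2 - 8*b + 16) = (b - 5)*(b - 4)*(b + 2)*(b + 3)*(b - 4)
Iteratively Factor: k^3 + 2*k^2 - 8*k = (k)*(k^2 + 2*k - 8) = k*(k - 2)*(k + 4)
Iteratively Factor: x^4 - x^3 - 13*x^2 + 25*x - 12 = (x - 1)*(x^3 - 13*x + 12) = (x - 3)*(x - 1)*(x^2 + 3*x - 4) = (x - 3)*(x - 1)^2*(x + 4)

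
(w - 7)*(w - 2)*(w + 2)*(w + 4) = w^4 - 3*w^3 - 32*w^2 + 12*w + 112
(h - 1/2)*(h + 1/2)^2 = h^3 + h^2/2 - h/4 - 1/8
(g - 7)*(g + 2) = g^2 - 5*g - 14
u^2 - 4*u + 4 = (u - 2)^2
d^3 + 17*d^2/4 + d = d*(d + 1/4)*(d + 4)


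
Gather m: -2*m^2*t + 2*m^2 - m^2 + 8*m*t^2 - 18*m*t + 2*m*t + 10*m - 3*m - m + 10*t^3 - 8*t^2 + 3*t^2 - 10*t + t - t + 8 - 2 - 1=m^2*(1 - 2*t) + m*(8*t^2 - 16*t + 6) + 10*t^3 - 5*t^2 - 10*t + 5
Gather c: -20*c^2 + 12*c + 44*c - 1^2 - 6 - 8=-20*c^2 + 56*c - 15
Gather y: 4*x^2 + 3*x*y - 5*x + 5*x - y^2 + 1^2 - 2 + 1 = 4*x^2 + 3*x*y - y^2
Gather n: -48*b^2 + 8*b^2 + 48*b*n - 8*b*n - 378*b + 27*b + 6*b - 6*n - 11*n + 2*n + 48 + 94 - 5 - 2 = -40*b^2 - 345*b + n*(40*b - 15) + 135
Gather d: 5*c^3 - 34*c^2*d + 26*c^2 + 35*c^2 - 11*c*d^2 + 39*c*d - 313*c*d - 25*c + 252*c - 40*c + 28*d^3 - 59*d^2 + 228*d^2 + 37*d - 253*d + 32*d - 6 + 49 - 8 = 5*c^3 + 61*c^2 + 187*c + 28*d^3 + d^2*(169 - 11*c) + d*(-34*c^2 - 274*c - 184) + 35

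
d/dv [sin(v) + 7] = cos(v)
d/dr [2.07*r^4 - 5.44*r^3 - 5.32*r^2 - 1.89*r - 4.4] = 8.28*r^3 - 16.32*r^2 - 10.64*r - 1.89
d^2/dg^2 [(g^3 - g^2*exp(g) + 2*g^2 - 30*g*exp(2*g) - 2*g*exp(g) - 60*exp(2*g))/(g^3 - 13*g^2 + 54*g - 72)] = (-g^8*exp(g) - 120*g^7*exp(2*g) + 26*g^7*exp(g) + 3120*g^6*exp(2*g) - 245*g^6*exp(g) + 30*g^6 - 31140*g^5*exp(2*g) + 826*g^5*exp(g) - 324*g^5 + 138540*g^4*exp(2*g) + 1444*g^4*exp(g) + 216*g^4 - 157380*g^3*exp(2*g) - 17344*g^3*exp(g) + 8784*g^3 - 879480*g^2*exp(2*g) + 37584*g^2*exp(g) - 34560*g^2 + 3255120*g*exp(2*g) - 4320*g*exp(g) + 31104*g - 3270240*exp(2*g) - 46656*exp(g) + 20736)/(g^9 - 39*g^8 + 669*g^7 - 6625*g^6 + 41742*g^5 - 173556*g^4 + 476280*g^3 - 832032*g^2 + 839808*g - 373248)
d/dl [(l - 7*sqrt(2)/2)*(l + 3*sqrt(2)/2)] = 2*l - 2*sqrt(2)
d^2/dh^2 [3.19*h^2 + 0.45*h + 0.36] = 6.38000000000000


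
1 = 1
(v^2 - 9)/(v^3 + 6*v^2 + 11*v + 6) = (v - 3)/(v^2 + 3*v + 2)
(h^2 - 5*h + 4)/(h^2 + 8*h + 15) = (h^2 - 5*h + 4)/(h^2 + 8*h + 15)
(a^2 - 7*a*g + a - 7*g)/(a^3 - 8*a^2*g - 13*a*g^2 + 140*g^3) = (a + 1)/(a^2 - a*g - 20*g^2)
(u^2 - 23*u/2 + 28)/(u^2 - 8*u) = (u - 7/2)/u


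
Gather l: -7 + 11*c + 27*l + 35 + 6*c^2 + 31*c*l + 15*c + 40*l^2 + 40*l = 6*c^2 + 26*c + 40*l^2 + l*(31*c + 67) + 28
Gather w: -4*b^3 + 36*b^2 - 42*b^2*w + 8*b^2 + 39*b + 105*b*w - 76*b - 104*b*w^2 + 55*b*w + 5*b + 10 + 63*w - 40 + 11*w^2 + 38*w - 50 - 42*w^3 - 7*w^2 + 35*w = -4*b^3 + 44*b^2 - 32*b - 42*w^3 + w^2*(4 - 104*b) + w*(-42*b^2 + 160*b + 136) - 80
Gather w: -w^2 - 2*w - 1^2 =-w^2 - 2*w - 1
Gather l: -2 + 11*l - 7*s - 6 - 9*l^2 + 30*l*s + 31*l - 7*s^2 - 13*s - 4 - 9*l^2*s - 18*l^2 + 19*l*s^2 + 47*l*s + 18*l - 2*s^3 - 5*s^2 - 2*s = l^2*(-9*s - 27) + l*(19*s^2 + 77*s + 60) - 2*s^3 - 12*s^2 - 22*s - 12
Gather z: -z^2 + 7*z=-z^2 + 7*z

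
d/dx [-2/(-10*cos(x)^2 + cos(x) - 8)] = 2*(20*cos(x) - 1)*sin(x)/(10*sin(x)^2 + cos(x) - 18)^2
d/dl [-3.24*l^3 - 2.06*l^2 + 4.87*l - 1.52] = -9.72*l^2 - 4.12*l + 4.87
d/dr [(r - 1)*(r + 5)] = 2*r + 4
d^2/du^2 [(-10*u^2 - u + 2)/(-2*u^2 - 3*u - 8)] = 28*(-4*u^3 - 36*u^2 - 6*u + 45)/(8*u^6 + 36*u^5 + 150*u^4 + 315*u^3 + 600*u^2 + 576*u + 512)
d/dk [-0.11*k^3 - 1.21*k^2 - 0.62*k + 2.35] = -0.33*k^2 - 2.42*k - 0.62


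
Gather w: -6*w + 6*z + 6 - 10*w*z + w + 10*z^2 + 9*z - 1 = w*(-10*z - 5) + 10*z^2 + 15*z + 5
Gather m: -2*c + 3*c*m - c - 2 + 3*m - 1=-3*c + m*(3*c + 3) - 3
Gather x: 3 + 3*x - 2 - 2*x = x + 1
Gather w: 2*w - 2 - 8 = 2*w - 10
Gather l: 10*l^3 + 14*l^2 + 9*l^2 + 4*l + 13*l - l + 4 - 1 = 10*l^3 + 23*l^2 + 16*l + 3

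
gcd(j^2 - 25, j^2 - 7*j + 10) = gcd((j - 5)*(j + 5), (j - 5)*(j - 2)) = j - 5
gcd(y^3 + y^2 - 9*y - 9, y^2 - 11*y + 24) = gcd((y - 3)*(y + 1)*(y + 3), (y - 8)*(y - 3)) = y - 3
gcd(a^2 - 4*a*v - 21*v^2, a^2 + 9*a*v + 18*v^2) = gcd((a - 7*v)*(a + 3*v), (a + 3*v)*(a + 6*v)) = a + 3*v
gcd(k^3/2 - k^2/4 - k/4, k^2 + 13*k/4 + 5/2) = 1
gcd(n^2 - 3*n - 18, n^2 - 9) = n + 3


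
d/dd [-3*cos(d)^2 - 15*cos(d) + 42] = 3*(2*cos(d) + 5)*sin(d)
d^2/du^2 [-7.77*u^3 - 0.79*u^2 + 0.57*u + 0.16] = -46.62*u - 1.58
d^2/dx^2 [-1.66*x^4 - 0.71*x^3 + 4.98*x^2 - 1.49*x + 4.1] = -19.92*x^2 - 4.26*x + 9.96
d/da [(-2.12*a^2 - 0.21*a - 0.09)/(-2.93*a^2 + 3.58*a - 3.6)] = (-8.2049*a^2 + 14.7366*a + 1.0782)/(8.5849*a^4 - 20.9788*a^3 + 33.9124*a^2 - 25.776*a + 12.96)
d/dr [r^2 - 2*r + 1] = 2*r - 2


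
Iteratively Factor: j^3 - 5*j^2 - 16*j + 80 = (j + 4)*(j^2 - 9*j + 20) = (j - 4)*(j + 4)*(j - 5)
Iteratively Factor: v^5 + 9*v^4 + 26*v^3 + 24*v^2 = (v + 2)*(v^4 + 7*v^3 + 12*v^2) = v*(v + 2)*(v^3 + 7*v^2 + 12*v) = v*(v + 2)*(v + 3)*(v^2 + 4*v) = v^2*(v + 2)*(v + 3)*(v + 4)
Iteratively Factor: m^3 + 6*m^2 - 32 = (m + 4)*(m^2 + 2*m - 8) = (m - 2)*(m + 4)*(m + 4)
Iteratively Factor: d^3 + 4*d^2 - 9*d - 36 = (d + 4)*(d^2 - 9) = (d - 3)*(d + 4)*(d + 3)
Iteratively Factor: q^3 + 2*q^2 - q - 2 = (q + 1)*(q^2 + q - 2) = (q + 1)*(q + 2)*(q - 1)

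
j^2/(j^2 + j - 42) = j^2/(j^2 + j - 42)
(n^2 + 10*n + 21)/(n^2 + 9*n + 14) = (n + 3)/(n + 2)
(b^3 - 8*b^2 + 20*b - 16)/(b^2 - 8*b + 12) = (b^2 - 6*b + 8)/(b - 6)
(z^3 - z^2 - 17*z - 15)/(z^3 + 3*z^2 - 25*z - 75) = (z + 1)/(z + 5)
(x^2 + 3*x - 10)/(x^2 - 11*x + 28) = (x^2 + 3*x - 10)/(x^2 - 11*x + 28)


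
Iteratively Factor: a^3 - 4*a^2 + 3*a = (a - 3)*(a^2 - a) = (a - 3)*(a - 1)*(a)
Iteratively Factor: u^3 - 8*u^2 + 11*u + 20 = (u - 4)*(u^2 - 4*u - 5) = (u - 4)*(u + 1)*(u - 5)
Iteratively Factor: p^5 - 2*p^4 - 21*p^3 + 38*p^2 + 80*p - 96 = (p - 4)*(p^4 + 2*p^3 - 13*p^2 - 14*p + 24) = (p - 4)*(p - 1)*(p^3 + 3*p^2 - 10*p - 24) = (p - 4)*(p - 1)*(p + 2)*(p^2 + p - 12) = (p - 4)*(p - 1)*(p + 2)*(p + 4)*(p - 3)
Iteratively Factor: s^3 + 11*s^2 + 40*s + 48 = (s + 4)*(s^2 + 7*s + 12) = (s + 3)*(s + 4)*(s + 4)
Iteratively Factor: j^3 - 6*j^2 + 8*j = (j - 4)*(j^2 - 2*j) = (j - 4)*(j - 2)*(j)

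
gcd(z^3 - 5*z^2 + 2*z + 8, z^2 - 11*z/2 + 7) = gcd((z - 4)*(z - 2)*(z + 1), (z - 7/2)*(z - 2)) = z - 2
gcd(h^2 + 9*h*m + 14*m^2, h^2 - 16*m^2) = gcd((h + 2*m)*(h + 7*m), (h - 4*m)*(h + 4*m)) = 1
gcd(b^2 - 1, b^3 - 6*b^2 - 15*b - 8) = b + 1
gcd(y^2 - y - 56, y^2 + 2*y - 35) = y + 7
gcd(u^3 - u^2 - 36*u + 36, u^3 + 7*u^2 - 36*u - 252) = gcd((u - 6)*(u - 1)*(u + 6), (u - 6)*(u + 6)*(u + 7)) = u^2 - 36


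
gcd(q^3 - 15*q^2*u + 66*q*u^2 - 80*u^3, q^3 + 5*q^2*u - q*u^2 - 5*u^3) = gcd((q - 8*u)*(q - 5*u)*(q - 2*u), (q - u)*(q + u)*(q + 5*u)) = 1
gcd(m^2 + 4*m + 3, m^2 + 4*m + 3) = m^2 + 4*m + 3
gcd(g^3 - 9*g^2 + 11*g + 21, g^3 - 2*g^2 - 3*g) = g^2 - 2*g - 3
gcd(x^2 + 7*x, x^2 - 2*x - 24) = 1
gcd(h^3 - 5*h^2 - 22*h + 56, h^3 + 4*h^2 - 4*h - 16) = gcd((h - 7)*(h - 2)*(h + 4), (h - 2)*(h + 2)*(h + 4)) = h^2 + 2*h - 8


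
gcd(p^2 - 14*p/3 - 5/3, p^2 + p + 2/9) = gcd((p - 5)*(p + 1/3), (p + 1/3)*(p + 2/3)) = p + 1/3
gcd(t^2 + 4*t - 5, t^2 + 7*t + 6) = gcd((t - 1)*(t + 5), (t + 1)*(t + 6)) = 1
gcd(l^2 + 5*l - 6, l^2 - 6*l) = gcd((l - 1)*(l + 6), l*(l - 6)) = 1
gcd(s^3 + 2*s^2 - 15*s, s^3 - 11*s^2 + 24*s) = s^2 - 3*s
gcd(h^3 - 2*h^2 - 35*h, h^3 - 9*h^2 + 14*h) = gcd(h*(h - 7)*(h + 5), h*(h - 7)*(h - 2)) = h^2 - 7*h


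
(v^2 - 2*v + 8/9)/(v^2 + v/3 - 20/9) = (3*v - 2)/(3*v + 5)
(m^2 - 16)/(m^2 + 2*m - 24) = (m + 4)/(m + 6)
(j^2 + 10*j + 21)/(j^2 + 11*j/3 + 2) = 3*(j + 7)/(3*j + 2)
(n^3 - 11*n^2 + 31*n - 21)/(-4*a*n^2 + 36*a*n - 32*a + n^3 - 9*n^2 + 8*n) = (-n^2 + 10*n - 21)/(4*a*n - 32*a - n^2 + 8*n)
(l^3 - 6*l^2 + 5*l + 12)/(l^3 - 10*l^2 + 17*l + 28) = (l - 3)/(l - 7)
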